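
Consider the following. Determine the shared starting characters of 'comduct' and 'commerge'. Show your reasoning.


Compare from the start: 3 characters match: 'com'. Mismatch at position 4: 'd' vs 'm'.

com


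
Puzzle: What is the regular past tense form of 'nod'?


Apply rule: Double final consonant and add -ed. 'nod' becomes 'nodded'.

nodded


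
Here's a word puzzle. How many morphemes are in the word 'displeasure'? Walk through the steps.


Decomposition: dis- (prefix) + please (root) + -ure (suffix) = 3 morpheme(s)

3 morphemes


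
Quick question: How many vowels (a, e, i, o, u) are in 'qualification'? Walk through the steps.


Vowels in 'qualification': u, a, i, i, a, i, o = 7 vowels.

7


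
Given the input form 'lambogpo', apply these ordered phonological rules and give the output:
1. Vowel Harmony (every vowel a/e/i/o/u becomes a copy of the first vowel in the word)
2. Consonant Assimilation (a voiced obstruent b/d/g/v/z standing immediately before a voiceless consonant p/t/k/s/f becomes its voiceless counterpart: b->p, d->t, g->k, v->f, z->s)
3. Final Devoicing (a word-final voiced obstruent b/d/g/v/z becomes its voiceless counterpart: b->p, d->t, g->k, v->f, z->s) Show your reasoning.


Starting form: 'lambogpo'
Rule 1: Vowel Harmony: all vowels become 'a' (matching first vowel). 'lambogpo' -> 'lambagpa'
Rule 2: Consonant Assimilation: voiced obstruent before voiceless consonant becomes voiceless ('gp' -> 'kp'). 'lambagpa' -> 'lambakpa'
Rule 3: Final Devoicing: the word ends in the vowel 'a', not a consonant. No change.
Final form: 'lambakpa'

lambakpa


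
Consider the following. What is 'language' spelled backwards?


Reverse 'language' character by character: 'egaugnal'.

egaugnal


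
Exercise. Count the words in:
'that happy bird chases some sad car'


Split into words: that | happy | bird | chases | some | sad | car = 7 words.

7


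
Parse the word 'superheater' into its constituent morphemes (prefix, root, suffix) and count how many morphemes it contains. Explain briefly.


Step 1: Identify prefix: 'super' (meaning: above)
Step 2: Identify root: 'heat'
Step 3: Identify suffix(es): 'er'
Decomposition: super- (prefix: above) + heat (root) + -er (suffix: one who)
Total morphemes: 3

3 morphemes (super- (prefix: above) + heat (root) + -er (suffix: one who))


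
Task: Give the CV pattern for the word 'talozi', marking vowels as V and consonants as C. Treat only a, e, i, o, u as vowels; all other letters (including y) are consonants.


Letter mapping: t = C, a = V, l = C, o = V, z = C, i = V.

CVCVCV


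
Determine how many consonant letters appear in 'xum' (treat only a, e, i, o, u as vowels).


Consonants in 'xum': x, m = 2 consonants.

2


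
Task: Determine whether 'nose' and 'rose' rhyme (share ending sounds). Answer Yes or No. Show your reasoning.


Rime (stressed vowel + following sounds) of 'nose': -ose = /oʊz/
Rime of 'rose': -ose = /oʊz/
/oʊz/ and /oʊz/ are the same ending sound, so the words rhyme.

Yes


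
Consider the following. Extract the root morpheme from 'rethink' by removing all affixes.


Remove prefix 're' from 'rethink' to get root 'think'.

think


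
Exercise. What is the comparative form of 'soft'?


Apply comparative formation (add -er): 'soft' -> 'softer'.

softer


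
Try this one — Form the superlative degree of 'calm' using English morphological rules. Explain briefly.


Apply superlative formation (add -est): 'calm' -> 'calmest'.

calmest


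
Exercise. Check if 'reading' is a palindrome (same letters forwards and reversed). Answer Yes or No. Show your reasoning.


Forward: 'reading'
Reversed: 'gnidaer'
They differ.

No


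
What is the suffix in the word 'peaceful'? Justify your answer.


The word 'peaceful' = 'peace' (root) + '-ful' (suffix). The suffix is '-ful'.

ful


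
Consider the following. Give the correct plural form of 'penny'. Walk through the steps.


Apply rule: Change -y to -ies (consonant + y). 'penny' becomes 'pennies'.

pennies


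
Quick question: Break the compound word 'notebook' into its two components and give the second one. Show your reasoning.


Split 'notebook' into 'note' + 'book'. The second part is 'book'.

book


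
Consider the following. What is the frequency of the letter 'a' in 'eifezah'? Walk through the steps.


Letter 'a' in 'eifezah': found at position(s) 6 = 1 occurrence(s).

1


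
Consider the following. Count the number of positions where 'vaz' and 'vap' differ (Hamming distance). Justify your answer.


Alignment:
Position 1: 'v' vs 'v' = match
Position 2: 'a' vs 'a' = match
Position 3: 'z' vs 'p' = DIFFER
Total differences: 1

1


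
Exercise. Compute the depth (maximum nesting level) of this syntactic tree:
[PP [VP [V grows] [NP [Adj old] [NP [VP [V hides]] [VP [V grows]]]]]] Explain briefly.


Count bracket nesting levels:
'[' at pos 0: depth = 1
'[' at pos 4: depth = 2
'[' at pos 8: depth = 3
'[' at pos 18: depth = 3
'[' at pos 22: depth = 4
'[' at pos 32: depth = 4
'[' at pos 36: depth = 5
'[' at pos 40: depth = 6
'[' at pos 51: depth = 5
'[' at pos 55: depth = 6
Maximum depth reached: 6

6


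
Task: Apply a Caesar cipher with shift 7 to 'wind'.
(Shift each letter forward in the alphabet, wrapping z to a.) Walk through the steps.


Shift each letter by 7: w -> d, i -> p, n -> u, d -> k. Result: 'dpuk'.

dpuk


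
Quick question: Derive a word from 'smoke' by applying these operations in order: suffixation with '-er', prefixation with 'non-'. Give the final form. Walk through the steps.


Step 1: Add suffix '-er' to 'smoke' = 'smoker'
Step 2: Add prefix 'non-' to 'smoker' = 'nonsmoker'

nonsmoker


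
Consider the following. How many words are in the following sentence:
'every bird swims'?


Split into words: every | bird | swims = 3 words.

3


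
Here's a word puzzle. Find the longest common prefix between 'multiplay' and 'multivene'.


Compare from the start: 5 characters match: 'multi'. Mismatch at position 6: 'p' vs 'v'.

multi


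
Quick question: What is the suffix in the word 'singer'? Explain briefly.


The word 'singer' = 'sing' (root) + '-er' (suffix). The suffix is '-er'.

er


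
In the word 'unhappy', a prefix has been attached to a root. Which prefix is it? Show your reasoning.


The word 'unhappy' = 'un' (prefix) + 'happy' (root). The prefix is 'un'.

un


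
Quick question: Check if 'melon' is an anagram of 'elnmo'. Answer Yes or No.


Sorted letters of 'melon': 'elmno'
Sorted letters of 'elnmo': 'elmno'
They match.

Yes


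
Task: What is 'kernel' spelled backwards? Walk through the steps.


Reverse 'kernel' character by character: 'lenrek'.

lenrek


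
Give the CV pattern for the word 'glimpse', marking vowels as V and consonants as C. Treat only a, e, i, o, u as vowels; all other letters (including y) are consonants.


Letter mapping: g = C, l = C, i = V, m = C, p = C, s = C, e = V.

CCVCCCV


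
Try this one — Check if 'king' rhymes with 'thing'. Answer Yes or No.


Rime (stressed vowel + following sounds) of 'king': -ing = /ɪŋ/
Rime of 'thing': -ing = /ɪŋ/
/ɪŋ/ and /ɪŋ/ are the same ending sound, so the words rhyme.

Yes


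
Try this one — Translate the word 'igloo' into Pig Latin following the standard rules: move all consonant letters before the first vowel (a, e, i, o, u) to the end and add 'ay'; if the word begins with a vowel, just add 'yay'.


'igloo' starts with a vowel, so add 'yay': 'iglooyay'.

iglooyay


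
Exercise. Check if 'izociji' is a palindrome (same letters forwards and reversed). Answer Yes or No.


Forward: 'izociji'
Reversed: 'ijicozi'
They differ.

No


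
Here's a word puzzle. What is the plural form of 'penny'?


Apply rule: Change -y to -ies (consonant + y). 'penny' becomes 'pennies'.

pennies


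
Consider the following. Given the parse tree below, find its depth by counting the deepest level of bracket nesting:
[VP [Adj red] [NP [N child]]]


Count bracket nesting levels:
'[' at pos 0: depth = 1
'[' at pos 4: depth = 2
'[' at pos 14: depth = 2
'[' at pos 18: depth = 3
Maximum depth reached: 3

3


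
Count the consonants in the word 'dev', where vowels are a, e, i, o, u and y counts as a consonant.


Consonants in 'dev': d, v = 2 consonants.

2


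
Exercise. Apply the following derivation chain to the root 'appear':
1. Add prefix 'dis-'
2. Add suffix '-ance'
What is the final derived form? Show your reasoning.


Step 1: Add prefix 'dis-' to 'appear' = 'disappear'
Step 2: Add suffix '-ance' to 'disappear' = 'disappearance'

disappearance


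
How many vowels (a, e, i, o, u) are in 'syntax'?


Vowels in 'syntax': a = 1 vowels.

1


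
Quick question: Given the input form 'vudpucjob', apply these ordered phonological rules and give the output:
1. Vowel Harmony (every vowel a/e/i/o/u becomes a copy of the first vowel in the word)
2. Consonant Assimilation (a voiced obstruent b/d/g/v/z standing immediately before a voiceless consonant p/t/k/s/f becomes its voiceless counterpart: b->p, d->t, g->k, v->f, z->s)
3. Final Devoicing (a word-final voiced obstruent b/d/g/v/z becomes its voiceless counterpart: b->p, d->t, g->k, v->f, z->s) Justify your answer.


Starting form: 'vudpucjob'
Rule 1: Vowel Harmony: all vowels become 'u' (matching first vowel). 'vudpucjob' -> 'vudpucjub'
Rule 2: Consonant Assimilation: voiced obstruent before voiceless consonant becomes voiceless ('dp' -> 'tp'). 'vudpucjub' -> 'vutpucjub'
Rule 3: Final Devoicing: word-final voiced obstruent 'b' becomes voiceless 'p'. 'vutpucjub' -> 'vutpucjup'
Final form: 'vutpucjup'

vutpucjup


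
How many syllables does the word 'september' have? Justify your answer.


Break 'september' into syllables: sep-tem-ber -> sep | tem | ber = 3 syllables

3 syllables


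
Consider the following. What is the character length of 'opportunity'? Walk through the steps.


Spell out 'opportunity' and number each letter: o(1), p(2), p(3), o(4), r(5), t(6), u(7), n(8), i(9), t(10), y(11). Total: 11 letters.

11


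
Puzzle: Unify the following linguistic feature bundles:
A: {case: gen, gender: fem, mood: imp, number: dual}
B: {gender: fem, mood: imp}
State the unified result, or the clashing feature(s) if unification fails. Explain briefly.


Compare features:
case: A=gen vs B=_ -> unified: gen
gender: A=fem vs B=fem -> unified: fem
mood: A=imp vs B=imp -> unified: imp
number: A=dual vs B=_ -> unified: dual
No clashes found.

Unified: {case: gen, gender: fem, mood: imp, number: dual}


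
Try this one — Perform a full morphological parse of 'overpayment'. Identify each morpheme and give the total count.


Step 1: Identify prefix: 'over' (meaning: excessively)
Step 2: Identify root: 'pay'
Step 3: Identify suffix(es): 'ment'
Decomposition: over- (prefix: excessively) + pay (root) + -ment (suffix: action/result)
Total morphemes: 3

3 morphemes (over- (prefix: excessively) + pay (root) + -ment (suffix: action/result))


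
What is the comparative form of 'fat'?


Apply comparative formation (double final consonant, add -er): 'fat' -> 'fatter'.

fatter


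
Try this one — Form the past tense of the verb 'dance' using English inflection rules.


Apply rule: Add -d (word ends in -e). 'dance' becomes 'danced'.

danced


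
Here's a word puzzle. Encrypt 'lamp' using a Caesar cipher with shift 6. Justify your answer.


Shift each letter by 6: l -> r, a -> g, m -> s, p -> v. Result: 'rgsv'.

rgsv


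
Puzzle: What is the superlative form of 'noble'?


Apply superlative formation (ends in e: add -st): 'noble' -> 'noblest'.

noblest


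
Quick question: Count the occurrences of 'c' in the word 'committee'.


Letter 'c' in 'committee': found at position(s) 1 = 1 occurrence(s).

1


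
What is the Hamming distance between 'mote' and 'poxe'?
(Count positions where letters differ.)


Alignment:
Position 1: 'm' vs 'p' = DIFFER
Position 2: 'o' vs 'o' = match
Position 3: 't' vs 'x' = DIFFER
Position 4: 'e' vs 'e' = match
Total differences: 2

2


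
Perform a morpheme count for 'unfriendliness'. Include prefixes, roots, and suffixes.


Decomposition: un- (prefix) + friend (root) + -ly (suffix) + -ness (suffix) = 4 morpheme(s)

4 morphemes


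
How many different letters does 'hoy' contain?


Unique letters in 'hoy': {h, o, y} = 3 distinct letters.

3


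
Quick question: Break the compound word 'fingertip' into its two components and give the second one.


Split 'fingertip' into 'finger' + 'tip'. The second part is 'tip'.

tip


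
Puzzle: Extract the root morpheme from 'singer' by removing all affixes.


Remove suffix '-er' from 'singer' to get root 'sing'.

sing


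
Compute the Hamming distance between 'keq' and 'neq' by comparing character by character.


Alignment:
Position 1: 'k' vs 'n' = DIFFER
Position 2: 'e' vs 'e' = match
Position 3: 'q' vs 'q' = match
Total differences: 1

1


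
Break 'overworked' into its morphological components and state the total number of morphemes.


Step 1: Identify prefix: 'over' (meaning: excessively)
Step 2: Identify root: 'work'
Step 3: Identify suffix(es): 'ed'
Decomposition: over- (prefix: excessively) + work (root) + -ed (suffix: past)
Total morphemes: 3

3 morphemes (over- (prefix: excessively) + work (root) + -ed (suffix: past))


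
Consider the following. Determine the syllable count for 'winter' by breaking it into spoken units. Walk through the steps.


Break 'winter' into syllables: win-ter -> win | ter = 2 syllables

2 syllables


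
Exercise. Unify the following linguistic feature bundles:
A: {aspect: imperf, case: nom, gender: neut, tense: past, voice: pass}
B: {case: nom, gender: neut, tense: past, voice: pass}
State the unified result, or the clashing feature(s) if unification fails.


Compare features:
aspect: A=imperf vs B=_ -> unified: imperf
case: A=nom vs B=nom -> unified: nom
gender: A=neut vs B=neut -> unified: neut
tense: A=past vs B=past -> unified: past
voice: A=pass vs B=pass -> unified: pass
No clashes found.

Unified: {aspect: imperf, case: nom, gender: neut, tense: past, voice: pass}


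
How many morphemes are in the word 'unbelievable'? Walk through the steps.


Decomposition: un- (prefix) + believe (root) + -able (suffix) = 3 morpheme(s)

3 morphemes


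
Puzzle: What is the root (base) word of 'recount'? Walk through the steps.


Remove prefix 're' from 'recount' to get root 'count'.

count


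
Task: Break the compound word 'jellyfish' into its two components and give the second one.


Split 'jellyfish' into 'jelly' + 'fish'. The second part is 'fish'.

fish


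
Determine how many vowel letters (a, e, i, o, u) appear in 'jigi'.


Vowels in 'jigi': i, i = 2 vowels.

2


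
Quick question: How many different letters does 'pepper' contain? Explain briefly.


Unique letters in 'pepper': {e, p, r} = 3 distinct letters.

3


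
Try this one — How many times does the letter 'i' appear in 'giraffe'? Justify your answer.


Letter 'i' in 'giraffe': found at position(s) 2 = 1 occurrence(s).

1


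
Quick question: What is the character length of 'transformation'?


Spell out 'transformation' and number each letter: t(1), r(2), a(3), n(4), s(5), f(6), o(7), r(8), m(9), a(10), t(11), i(12), o(13), n(14). Total: 14 letters.

14


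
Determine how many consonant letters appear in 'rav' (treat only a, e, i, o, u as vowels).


Consonants in 'rav': r, v = 2 consonants.

2


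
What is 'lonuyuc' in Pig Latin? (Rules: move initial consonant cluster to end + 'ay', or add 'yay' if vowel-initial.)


'lonuyuc': move consonant cluster 'l' to end and add 'ay': 'onuyuclay'.

onuyuclay


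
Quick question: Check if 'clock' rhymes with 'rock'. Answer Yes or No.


Rime (stressed vowel + following sounds) of 'clock': -ock = /ɒk/
Rime of 'rock': -ock = /ɒk/
/ɒk/ and /ɒk/ are the same ending sound, so the words rhyme.

Yes


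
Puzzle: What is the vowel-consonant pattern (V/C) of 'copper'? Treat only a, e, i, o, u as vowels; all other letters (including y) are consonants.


Letter mapping: c = C, o = V, p = C, p = C, e = V, r = C.

CVCCVC


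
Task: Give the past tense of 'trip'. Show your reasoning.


Apply rule: Double final consonant and add -ed. 'trip' becomes 'tripped'.

tripped


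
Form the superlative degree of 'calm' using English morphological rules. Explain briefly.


Apply superlative formation (add -est): 'calm' -> 'calmest'.

calmest


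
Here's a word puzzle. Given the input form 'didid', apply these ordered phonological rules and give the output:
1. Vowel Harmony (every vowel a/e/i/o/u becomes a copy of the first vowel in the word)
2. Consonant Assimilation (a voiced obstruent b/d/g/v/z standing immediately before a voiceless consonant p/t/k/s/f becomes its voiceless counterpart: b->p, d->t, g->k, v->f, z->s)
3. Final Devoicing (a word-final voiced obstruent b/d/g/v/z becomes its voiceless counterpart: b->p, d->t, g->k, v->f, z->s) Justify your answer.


Starting form: 'didid'
Rule 1: Vowel Harmony: all vowels already match. No change.
Rule 2: Consonant Assimilation: no voiced obstruent (b/d/g/v/z) stands immediately before a voiceless consonant (p/t/k/s/f). No change.
Rule 3: Final Devoicing: word-final voiced obstruent 'd' becomes voiceless 't'. 'didid' -> 'didit'
Final form: 'didit'

didit


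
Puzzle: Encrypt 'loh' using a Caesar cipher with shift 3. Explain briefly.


Shift each letter by 3: l -> o, o -> r, h -> k. Result: 'ork'.

ork


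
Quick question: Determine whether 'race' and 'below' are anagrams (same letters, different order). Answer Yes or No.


Sorted letters of 'race': 'acer'
Sorted letters of 'below': 'below'
They do not match.

No


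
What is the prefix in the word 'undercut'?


The word 'undercut' = 'under' (prefix) + 'cut' (root). The prefix is 'under'.

under


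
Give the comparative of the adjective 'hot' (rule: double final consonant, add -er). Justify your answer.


Apply comparative formation (double final consonant, add -er): 'hot' -> 'hotter'.

hotter


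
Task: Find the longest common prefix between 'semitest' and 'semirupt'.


Compare from the start: 4 characters match: 'semi'. Mismatch at position 5: 't' vs 'r'.

semi


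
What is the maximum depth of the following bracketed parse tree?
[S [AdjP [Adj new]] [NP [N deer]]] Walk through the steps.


Count bracket nesting levels:
'[' at pos 0: depth = 1
'[' at pos 3: depth = 2
'[' at pos 9: depth = 3
'[' at pos 20: depth = 2
'[' at pos 24: depth = 3
Maximum depth reached: 3

3


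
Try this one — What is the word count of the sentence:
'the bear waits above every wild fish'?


Split into words: the | bear | waits | above | every | wild | fish = 7 words.

7


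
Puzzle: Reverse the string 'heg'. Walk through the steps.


Reverse 'heg' character by character: 'geh'.

geh


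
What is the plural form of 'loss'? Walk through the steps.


Apply rule: Add -es (sibilant/fricative ending). 'loss' becomes 'losses'.

losses


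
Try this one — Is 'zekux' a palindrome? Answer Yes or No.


Forward: 'zekux'
Reversed: 'xukez'
They differ.

No


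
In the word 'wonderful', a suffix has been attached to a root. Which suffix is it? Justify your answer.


The word 'wonderful' = 'wonder' (root) + '-ful' (suffix). The suffix is '-ful'.

ful


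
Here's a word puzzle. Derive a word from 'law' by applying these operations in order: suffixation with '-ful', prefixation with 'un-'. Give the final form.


Step 1: Add suffix '-ful' to 'law' = 'lawful'
Step 2: Add prefix 'un-' to 'lawful' = 'unlawful'

unlawful


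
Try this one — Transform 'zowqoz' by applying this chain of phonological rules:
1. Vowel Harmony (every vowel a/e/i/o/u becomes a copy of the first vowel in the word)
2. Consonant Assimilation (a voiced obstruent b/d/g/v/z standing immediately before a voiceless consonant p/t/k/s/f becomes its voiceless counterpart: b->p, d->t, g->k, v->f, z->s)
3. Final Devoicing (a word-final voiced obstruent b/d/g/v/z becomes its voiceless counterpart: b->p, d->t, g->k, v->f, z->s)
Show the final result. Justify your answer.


Starting form: 'zowqoz'
Rule 1: Vowel Harmony: all vowels already match. No change.
Rule 2: Consonant Assimilation: no voiced obstruent (b/d/g/v/z) stands immediately before a voiceless consonant (p/t/k/s/f). No change.
Rule 3: Final Devoicing: word-final voiced obstruent 'z' becomes voiceless 's'. 'zowqoz' -> 'zowqos'
Final form: 'zowqos'

zowqos


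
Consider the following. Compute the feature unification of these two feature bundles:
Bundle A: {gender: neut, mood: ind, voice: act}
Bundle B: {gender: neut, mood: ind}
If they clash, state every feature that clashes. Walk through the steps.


Compare features:
gender: A=neut vs B=neut -> unified: neut
mood: A=ind vs B=ind -> unified: ind
voice: A=act vs B=_ -> unified: act
No clashes found.

Unified: {gender: neut, mood: ind, voice: act}


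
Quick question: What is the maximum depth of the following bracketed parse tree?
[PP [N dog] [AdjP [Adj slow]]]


Count bracket nesting levels:
'[' at pos 0: depth = 1
'[' at pos 4: depth = 2
'[' at pos 12: depth = 2
'[' at pos 18: depth = 3
Maximum depth reached: 3

3


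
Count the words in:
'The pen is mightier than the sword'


Split into words: The | pen | is | mightier | than | the | sword = 7 words.

7


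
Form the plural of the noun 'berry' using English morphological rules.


Apply rule: Change -y to -ies (consonant + y). 'berry' becomes 'berries'.

berries


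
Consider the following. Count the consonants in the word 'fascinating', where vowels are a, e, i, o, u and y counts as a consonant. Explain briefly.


Consonants in 'fascinating': f, s, c, n, t, n, g = 7 consonants.

7


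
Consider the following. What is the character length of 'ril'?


Spell out 'ril' and number each letter: r(1), i(2), l(3). Total: 3 letters.

3


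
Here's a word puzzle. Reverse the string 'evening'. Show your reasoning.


Reverse 'evening' character by character: 'gnineve'.

gnineve


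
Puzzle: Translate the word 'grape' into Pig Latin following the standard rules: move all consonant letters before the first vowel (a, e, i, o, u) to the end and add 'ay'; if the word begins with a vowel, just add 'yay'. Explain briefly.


'grape': move consonant cluster 'gr' to end and add 'ay': 'apegray'.

apegray


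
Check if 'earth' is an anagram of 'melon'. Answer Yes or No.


Sorted letters of 'earth': 'aehrt'
Sorted letters of 'melon': 'elmno'
They do not match.

No


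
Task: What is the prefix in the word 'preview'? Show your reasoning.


The word 'preview' = 'pre' (prefix) + 'view' (root). The prefix is 'pre'.

pre


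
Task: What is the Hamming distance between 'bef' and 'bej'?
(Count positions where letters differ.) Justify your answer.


Alignment:
Position 1: 'b' vs 'b' = match
Position 2: 'e' vs 'e' = match
Position 3: 'f' vs 'j' = DIFFER
Total differences: 1

1


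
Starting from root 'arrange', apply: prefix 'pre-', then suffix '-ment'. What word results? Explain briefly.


Step 1: Add prefix 'pre-' to 'arrange' = 'prearrange'
Step 2: Add suffix '-ment' to 'prearrange' = 'prearrangement'

prearrangement


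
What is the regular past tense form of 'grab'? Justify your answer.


Apply rule: Double final consonant and add -ed. 'grab' becomes 'grabbed'.

grabbed


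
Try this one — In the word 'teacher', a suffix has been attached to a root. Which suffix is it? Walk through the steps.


The word 'teacher' = 'teach' (root) + '-er' (suffix). The suffix is '-er'.

er


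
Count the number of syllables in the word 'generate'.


Break 'generate' into syllables: gen-er-ate -> gen | er | ate = 3 syllables

3 syllables


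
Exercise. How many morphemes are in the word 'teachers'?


Decomposition: teach (root) + -er (suffix) + -s (plural) = 3 morpheme(s)

3 morphemes


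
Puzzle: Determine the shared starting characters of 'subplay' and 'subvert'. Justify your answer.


Compare from the start: 3 characters match: 'sub'. Mismatch at position 4: 'p' vs 'v'.

sub


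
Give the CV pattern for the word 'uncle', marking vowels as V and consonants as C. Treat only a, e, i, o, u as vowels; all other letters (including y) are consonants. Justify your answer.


Letter mapping: u = V, n = C, c = C, l = C, e = V.

VCCCV


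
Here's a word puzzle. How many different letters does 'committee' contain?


Unique letters in 'committee': {c, e, i, m, o, t} = 6 distinct letters.

6


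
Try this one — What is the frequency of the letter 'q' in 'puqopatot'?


Letter 'q' in 'puqopatot': found at position(s) 3 = 1 occurrence(s).

1


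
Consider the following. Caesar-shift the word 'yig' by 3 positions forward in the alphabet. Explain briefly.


Shift each letter by 3: y -> b, i -> l, g -> j. Result: 'blj'.

blj


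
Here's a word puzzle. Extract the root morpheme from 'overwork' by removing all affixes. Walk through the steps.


Remove prefix 'over' from 'overwork' to get root 'work'.

work


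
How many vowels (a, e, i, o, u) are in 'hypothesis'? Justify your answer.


Vowels in 'hypothesis': o, e, i = 3 vowels.

3


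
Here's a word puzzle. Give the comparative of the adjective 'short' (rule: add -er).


Apply comparative formation (add -er): 'short' -> 'shorter'.

shorter


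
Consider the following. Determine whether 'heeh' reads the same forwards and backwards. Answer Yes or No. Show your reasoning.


Forward: 'heeh'
Reversed: 'heeh'
They are identical.

Yes


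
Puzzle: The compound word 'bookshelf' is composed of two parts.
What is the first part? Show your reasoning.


Split 'bookshelf' into 'book' + 'shelf'. The first part is 'book'.

book


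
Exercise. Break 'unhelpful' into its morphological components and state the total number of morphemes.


Step 1: Identify prefix: 'un' (meaning: not/reverse)
Step 2: Identify root: 'help'
Step 3: Identify suffix(es): 'ful'
Decomposition: un- (prefix: not/reverse) + help (root) + -ful (suffix: full of)
Total morphemes: 3

3 morphemes (un- (prefix: not/reverse) + help (root) + -ful (suffix: full of))


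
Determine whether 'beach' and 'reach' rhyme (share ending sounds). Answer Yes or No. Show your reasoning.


Rime (stressed vowel + following sounds) of 'beach': -each = /iːtʃ/
Rime of 'reach': -each = /iːtʃ/
/iːtʃ/ and /iːtʃ/ are the same ending sound, so the words rhyme.

Yes


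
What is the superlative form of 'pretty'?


Apply superlative formation (consonant + y: change y to i, add -est): 'pretty' -> 'prettiest'.

prettiest


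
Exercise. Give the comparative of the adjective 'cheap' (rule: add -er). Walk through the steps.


Apply comparative formation (add -er): 'cheap' -> 'cheaper'.

cheaper


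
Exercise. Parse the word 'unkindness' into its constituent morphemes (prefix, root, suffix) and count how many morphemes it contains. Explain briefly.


Step 1: Identify prefix: 'un' (meaning: not/reverse)
Step 2: Identify root: 'kind'
Step 3: Identify suffix(es): 'ness'
Decomposition: un- (prefix: not/reverse) + kind (root) + -ness (suffix: state of)
Total morphemes: 3

3 morphemes (un- (prefix: not/reverse) + kind (root) + -ness (suffix: state of))


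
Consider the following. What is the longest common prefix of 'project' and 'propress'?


Compare from the start: 3 characters match: 'pro'. Mismatch at position 4: 'j' vs 'p'.

pro


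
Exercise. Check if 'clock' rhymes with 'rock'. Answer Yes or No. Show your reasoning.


Rime (stressed vowel + following sounds) of 'clock': -ock = /ɒk/
Rime of 'rock': -ock = /ɒk/
/ɒk/ and /ɒk/ are the same ending sound, so the words rhyme.

Yes


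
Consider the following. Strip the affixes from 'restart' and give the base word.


Remove prefix 're' from 'restart' to get root 'start'.

start


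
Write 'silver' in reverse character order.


Reverse 'silver' character by character: 'revlis'.

revlis


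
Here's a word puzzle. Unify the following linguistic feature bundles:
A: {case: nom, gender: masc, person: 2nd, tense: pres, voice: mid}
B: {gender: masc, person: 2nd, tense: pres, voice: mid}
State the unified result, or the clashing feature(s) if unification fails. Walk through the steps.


Compare features:
case: A=nom vs B=_ -> unified: nom
gender: A=masc vs B=masc -> unified: masc
person: A=2nd vs B=2nd -> unified: 2nd
tense: A=pres vs B=pres -> unified: pres
voice: A=mid vs B=mid -> unified: mid
No clashes found.

Unified: {case: nom, gender: masc, person: 2nd, tense: pres, voice: mid}


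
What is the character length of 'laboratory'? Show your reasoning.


Spell out 'laboratory' and number each letter: l(1), a(2), b(3), o(4), r(5), a(6), t(7), o(8), r(9), y(10). Total: 10 letters.

10


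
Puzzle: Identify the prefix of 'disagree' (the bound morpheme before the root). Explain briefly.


The word 'disagree' = 'dis' (prefix) + 'agree' (root). The prefix is 'dis'.

dis


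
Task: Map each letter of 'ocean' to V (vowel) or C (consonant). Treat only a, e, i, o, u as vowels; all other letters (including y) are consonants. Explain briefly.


Letter mapping: o = V, c = C, e = V, a = V, n = C.

VCVVC


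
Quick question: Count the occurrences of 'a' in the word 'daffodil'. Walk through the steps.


Letter 'a' in 'daffodil': found at position(s) 2 = 1 occurrence(s).

1


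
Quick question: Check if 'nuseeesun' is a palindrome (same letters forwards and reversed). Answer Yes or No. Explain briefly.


Forward: 'nuseeesun'
Reversed: 'nuseeesun'
They are identical.

Yes


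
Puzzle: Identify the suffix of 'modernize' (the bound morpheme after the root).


The word 'modernize' = 'modern' (root) + '-ize' (suffix). The suffix is '-ize'.

ize


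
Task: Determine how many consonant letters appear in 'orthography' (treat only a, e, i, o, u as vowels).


Consonants in 'orthography': r, t, h, g, r, p, h, y = 8 consonants.

8


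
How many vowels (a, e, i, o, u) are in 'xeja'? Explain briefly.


Vowels in 'xeja': e, a = 2 vowels.

2


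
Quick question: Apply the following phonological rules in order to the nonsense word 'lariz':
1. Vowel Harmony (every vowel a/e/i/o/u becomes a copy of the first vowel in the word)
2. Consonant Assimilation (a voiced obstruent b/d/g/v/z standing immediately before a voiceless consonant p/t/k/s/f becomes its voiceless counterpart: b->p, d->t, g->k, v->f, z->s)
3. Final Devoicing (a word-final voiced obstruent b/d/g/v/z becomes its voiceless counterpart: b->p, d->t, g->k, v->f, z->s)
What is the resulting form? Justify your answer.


Starting form: 'lariz'
Rule 1: Vowel Harmony: all vowels become 'a' (matching first vowel). 'lariz' -> 'laraz'
Rule 2: Consonant Assimilation: no voiced obstruent (b/d/g/v/z) stands immediately before a voiceless consonant (p/t/k/s/f). No change.
Rule 3: Final Devoicing: word-final voiced obstruent 'z' becomes voiceless 's'. 'laraz' -> 'laras'
Final form: 'laras'

laras


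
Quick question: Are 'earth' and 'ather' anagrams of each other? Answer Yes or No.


Sorted letters of 'earth': 'aehrt'
Sorted letters of 'ather': 'aehrt'
They match.

Yes


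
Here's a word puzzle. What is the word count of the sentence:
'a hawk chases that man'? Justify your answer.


Split into words: a | hawk | chases | that | man = 5 words.

5


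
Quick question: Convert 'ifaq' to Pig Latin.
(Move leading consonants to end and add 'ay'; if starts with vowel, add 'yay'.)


'ifaq' starts with a vowel, so add 'yay': 'ifaqyay'.

ifaqyay


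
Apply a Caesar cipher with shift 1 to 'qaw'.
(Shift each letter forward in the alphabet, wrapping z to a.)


Shift each letter by 1: q -> r, a -> b, w -> x. Result: 'rbx'.

rbx


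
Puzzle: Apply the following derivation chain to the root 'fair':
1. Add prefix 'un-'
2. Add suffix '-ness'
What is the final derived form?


Step 1: Add prefix 'un-' to 'fair' = 'unfair'
Step 2: Add suffix '-ness' to 'unfair' = 'unfairness'

unfairness


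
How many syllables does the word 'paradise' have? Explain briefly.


Break 'paradise' into syllables: par-a-dise -> par | a | dise = 3 syllables

3 syllables


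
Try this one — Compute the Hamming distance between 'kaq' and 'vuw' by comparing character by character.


Alignment:
Position 1: 'k' vs 'v' = DIFFER
Position 2: 'a' vs 'u' = DIFFER
Position 3: 'q' vs 'w' = DIFFER
Total differences: 3

3


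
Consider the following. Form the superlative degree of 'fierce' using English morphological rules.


Apply superlative formation (ends in e: add -st): 'fierce' -> 'fiercest'.

fiercest


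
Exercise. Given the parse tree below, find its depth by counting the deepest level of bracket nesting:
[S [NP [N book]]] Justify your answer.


Count bracket nesting levels:
'[' at pos 0: depth = 1
'[' at pos 3: depth = 2
'[' at pos 7: depth = 3
Maximum depth reached: 3

3


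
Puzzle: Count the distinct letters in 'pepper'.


Unique letters in 'pepper': {e, p, r} = 3 distinct letters.

3


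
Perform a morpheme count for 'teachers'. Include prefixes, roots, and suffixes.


Decomposition: teach (root) + -er (suffix) + -s (plural) = 3 morpheme(s)

3 morphemes


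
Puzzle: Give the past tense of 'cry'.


Apply rule: Change -y to -ied. 'cry' becomes 'cried'.

cried


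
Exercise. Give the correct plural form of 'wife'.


Apply rule: Change -fe to -ves. 'wife' becomes 'wives'.

wives


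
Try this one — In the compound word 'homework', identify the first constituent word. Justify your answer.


Split 'homework' into 'home' + 'work'. The first part is 'home'.

home


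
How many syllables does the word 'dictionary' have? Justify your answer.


Break 'dictionary' into syllables: dic-tion-ar-y -> dic | tion | ar | y = 4 syllables

4 syllables


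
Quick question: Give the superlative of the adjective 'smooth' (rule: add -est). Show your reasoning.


Apply superlative formation (add -est): 'smooth' -> 'smoothest'.

smoothest


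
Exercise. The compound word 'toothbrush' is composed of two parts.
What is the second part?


Split 'toothbrush' into 'tooth' + 'brush'. The second part is 'brush'.

brush


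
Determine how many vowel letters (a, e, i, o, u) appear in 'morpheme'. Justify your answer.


Vowels in 'morpheme': o, e, e = 3 vowels.

3


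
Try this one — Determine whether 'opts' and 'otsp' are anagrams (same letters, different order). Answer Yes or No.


Sorted letters of 'opts': 'opst'
Sorted letters of 'otsp': 'opst'
They match.

Yes


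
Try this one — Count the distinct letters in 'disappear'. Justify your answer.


Unique letters in 'disappear': {a, d, e, i, p, r, s} = 7 distinct letters.

7


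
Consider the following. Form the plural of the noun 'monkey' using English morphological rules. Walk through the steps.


Apply rule: Add -s. 'monkey' becomes 'monkeys'.

monkeys


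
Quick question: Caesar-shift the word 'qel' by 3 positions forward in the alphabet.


Shift each letter by 3: q -> t, e -> h, l -> o. Result: 'tho'.

tho


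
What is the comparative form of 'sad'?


Apply comparative formation (double final consonant, add -er): 'sad' -> 'sadder'.

sadder


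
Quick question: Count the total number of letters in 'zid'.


Spell out 'zid' and number each letter: z(1), i(2), d(3). Total: 3 letters.

3


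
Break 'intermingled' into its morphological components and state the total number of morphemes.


Step 1: Identify prefix: 'inter' (meaning: between)
Step 2: Identify root: 'mingle'
Step 3: Identify suffix(es): 'ed'
Decomposition: inter- (prefix: between) + mingle (root) + -ed (suffix: past)
Total morphemes: 3

3 morphemes (inter- (prefix: between) + mingle (root) + -ed (suffix: past))


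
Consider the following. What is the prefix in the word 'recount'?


The word 'recount' = 're' (prefix) + 'count' (root). The prefix is 're'.

re


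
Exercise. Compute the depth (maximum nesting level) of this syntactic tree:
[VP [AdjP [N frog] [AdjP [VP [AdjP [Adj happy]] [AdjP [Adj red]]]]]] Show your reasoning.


Count bracket nesting levels:
'[' at pos 0: depth = 1
'[' at pos 4: depth = 2
'[' at pos 10: depth = 3
'[' at pos 19: depth = 3
'[' at pos 25: depth = 4
'[' at pos 29: depth = 5
'[' at pos 35: depth = 6
'[' at pos 48: depth = 5
'[' at pos 54: depth = 6
Maximum depth reached: 6

6


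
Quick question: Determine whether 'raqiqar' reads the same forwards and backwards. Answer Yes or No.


Forward: 'raqiqar'
Reversed: 'raqiqar'
They are identical.

Yes


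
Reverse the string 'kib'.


Reverse 'kib' character by character: 'bik'.

bik


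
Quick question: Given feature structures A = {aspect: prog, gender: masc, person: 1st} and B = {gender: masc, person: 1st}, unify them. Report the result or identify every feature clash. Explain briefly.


Compare features:
aspect: A=prog vs B=_ -> unified: prog
gender: A=masc vs B=masc -> unified: masc
person: A=1st vs B=1st -> unified: 1st
No clashes found.

Unified: {aspect: prog, gender: masc, person: 1st}


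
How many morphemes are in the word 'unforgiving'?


Decomposition: un- (prefix) + forgive (root) + -ing (suffix) = 3 morpheme(s)

3 morphemes


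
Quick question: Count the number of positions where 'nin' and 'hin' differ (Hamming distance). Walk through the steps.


Alignment:
Position 1: 'n' vs 'h' = DIFFER
Position 2: 'i' vs 'i' = match
Position 3: 'n' vs 'n' = match
Total differences: 1

1


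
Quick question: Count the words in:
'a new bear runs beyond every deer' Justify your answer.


Split into words: a | new | bear | runs | beyond | every | deer = 7 words.

7


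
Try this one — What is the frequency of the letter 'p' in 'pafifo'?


Letter 'p' in 'pafifo': found at position(s) 1 = 1 occurrence(s).

1


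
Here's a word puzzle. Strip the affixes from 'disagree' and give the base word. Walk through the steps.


Remove prefix 'dis' from 'disagree' to get root 'agree'.

agree


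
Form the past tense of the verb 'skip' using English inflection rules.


Apply rule: Double final consonant and add -ed. 'skip' becomes 'skipped'.

skipped


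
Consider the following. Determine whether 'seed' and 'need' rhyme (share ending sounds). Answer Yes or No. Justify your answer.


Rime (stressed vowel + following sounds) of 'seed': -eed = /iːd/
Rime of 'need': -eed = /iːd/
/iːd/ and /iːd/ are the same ending sound, so the words rhyme.

Yes


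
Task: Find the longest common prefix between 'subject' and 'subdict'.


Compare from the start: 3 characters match: 'sub'. Mismatch at position 4: 'j' vs 'd'.

sub


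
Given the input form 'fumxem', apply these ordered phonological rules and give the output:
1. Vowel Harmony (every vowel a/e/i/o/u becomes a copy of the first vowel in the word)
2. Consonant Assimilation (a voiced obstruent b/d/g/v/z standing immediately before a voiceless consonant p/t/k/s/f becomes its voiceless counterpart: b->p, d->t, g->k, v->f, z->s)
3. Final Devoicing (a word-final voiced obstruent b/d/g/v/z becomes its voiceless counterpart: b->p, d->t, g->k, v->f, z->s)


Starting form: 'fumxem'
Rule 1: Vowel Harmony: all vowels become 'u' (matching first vowel). 'fumxem' -> 'fumxum'
Rule 2: Consonant Assimilation: no voiced obstruent (b/d/g/v/z) stands immediately before a voiceless consonant (p/t/k/s/f). No change.
Rule 3: Final Devoicing: final consonant 'm' is not one of the voiced obstruents b/d/g/v/z. No change.
Final form: 'fumxum'

fumxum
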